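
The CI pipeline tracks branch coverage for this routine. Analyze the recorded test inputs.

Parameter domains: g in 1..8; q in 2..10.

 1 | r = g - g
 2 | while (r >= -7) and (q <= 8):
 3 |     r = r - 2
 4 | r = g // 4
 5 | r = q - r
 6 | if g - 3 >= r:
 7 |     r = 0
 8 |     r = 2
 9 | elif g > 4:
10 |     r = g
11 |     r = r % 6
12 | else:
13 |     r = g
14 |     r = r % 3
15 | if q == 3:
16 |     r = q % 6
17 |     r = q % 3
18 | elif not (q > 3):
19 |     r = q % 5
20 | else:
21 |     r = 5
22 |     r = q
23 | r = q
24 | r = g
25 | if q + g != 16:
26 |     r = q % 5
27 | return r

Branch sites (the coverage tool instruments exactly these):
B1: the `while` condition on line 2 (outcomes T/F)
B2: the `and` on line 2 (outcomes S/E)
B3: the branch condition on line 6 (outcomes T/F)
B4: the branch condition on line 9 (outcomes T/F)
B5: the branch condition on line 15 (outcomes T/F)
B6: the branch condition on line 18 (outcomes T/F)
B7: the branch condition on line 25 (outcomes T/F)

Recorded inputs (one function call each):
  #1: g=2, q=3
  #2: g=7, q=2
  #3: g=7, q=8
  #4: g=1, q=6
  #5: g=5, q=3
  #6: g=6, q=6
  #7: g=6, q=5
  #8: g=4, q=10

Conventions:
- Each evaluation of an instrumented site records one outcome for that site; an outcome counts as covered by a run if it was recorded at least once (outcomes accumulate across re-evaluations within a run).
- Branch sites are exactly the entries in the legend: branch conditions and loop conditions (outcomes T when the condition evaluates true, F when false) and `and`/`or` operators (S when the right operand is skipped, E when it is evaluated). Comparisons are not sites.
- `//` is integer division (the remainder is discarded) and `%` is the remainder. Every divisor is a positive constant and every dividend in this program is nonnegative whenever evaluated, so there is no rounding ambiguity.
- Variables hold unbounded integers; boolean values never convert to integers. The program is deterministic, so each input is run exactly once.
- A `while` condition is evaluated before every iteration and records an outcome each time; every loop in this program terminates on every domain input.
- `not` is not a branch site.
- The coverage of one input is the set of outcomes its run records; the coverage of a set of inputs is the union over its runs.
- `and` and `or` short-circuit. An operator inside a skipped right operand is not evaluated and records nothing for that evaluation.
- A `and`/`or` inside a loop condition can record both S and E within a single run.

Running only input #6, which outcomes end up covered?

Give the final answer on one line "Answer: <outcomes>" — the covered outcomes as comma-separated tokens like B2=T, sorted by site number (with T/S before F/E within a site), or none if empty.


Event log for input #6 (g=6, q=6):
  B2->E, B1->T, B2->E, B1->T, B2->E, B1->T, B2->E, B1->T, B2->S, B1->F
  B3->F, B4->T, B5->F, B6->F, B7->T
distinct outcomes covered: B1=T, B1=F, B2=S, B2=E, B3=F, B4=T, B5=F, B6=F, B7=T
Answer: B1=T, B1=F, B2=S, B2=E, B3=F, B4=T, B5=F, B6=F, B7=T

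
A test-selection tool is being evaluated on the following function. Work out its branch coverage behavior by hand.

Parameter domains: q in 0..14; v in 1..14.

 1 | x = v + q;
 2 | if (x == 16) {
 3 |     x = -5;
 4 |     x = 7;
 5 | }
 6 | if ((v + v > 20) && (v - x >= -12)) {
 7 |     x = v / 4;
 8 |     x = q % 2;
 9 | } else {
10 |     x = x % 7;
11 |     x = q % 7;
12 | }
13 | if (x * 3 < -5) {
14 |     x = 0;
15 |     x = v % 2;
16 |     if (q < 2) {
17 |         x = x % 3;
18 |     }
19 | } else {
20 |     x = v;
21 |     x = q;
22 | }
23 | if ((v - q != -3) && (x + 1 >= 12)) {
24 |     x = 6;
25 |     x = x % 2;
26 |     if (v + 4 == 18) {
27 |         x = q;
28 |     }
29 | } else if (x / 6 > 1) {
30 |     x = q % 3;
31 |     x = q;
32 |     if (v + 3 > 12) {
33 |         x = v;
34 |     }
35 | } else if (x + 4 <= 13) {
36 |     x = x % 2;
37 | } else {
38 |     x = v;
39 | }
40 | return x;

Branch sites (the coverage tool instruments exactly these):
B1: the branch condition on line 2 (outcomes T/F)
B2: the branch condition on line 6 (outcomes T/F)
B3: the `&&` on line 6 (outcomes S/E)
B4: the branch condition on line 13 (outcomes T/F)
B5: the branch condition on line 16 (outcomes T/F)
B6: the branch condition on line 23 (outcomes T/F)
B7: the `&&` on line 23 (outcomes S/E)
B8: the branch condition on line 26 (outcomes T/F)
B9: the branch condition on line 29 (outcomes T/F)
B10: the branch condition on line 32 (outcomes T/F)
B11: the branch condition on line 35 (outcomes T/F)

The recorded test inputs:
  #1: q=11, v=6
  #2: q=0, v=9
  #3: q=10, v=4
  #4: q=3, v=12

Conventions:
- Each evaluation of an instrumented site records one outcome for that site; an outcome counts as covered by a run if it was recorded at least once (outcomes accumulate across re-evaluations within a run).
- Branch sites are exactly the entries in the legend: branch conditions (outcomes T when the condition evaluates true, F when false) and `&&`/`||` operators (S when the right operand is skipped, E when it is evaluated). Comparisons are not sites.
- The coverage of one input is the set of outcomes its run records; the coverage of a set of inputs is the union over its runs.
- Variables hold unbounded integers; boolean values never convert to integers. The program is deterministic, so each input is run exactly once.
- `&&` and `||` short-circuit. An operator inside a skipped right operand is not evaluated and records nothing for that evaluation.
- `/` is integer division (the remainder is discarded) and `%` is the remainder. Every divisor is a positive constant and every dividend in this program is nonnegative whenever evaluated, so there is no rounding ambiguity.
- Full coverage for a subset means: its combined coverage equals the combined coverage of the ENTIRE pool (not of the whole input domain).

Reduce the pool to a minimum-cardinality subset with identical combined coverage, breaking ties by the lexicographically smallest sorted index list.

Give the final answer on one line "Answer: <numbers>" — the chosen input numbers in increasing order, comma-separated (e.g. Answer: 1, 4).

test 1 (q=11, v=6) fires B1->F, B3->S, B2->F, B4->F, B7->E, B6->T, B8->F; hits B1=F, B2=F, B3=S, B4=F, B6=T, B7=E, B8=F
test 2 (q=0, v=9) fires B1->F, B3->S, B2->F, B4->F, B7->E, B6->F, B9->F, B11->T; hits B1=F, B2=F, B3=S, B4=F, B6=F, B7=E, B9=F, B11=T
test 3 (q=10, v=4) fires B1->F, B3->S, B2->F, B4->F, B7->E, B6->F, B9->F, B11->F; hits B1=F, B2=F, B3=S, B4=F, B6=F, B7=E, B9=F, B11=F
test 4 (q=3, v=12) fires B1->F, B3->E, B2->T, B4->F, B7->E, B6->F, B9->F, B11->T; hits B1=F, B2=T, B3=E, B4=F, B6=F, B7=E, B9=F, B11=T
together the pool reaches 13 outcomes: B1=F, B2=T, B2=F, B3=S, B3=E, B4=F, B6=T, B6=F, B7=E, B8=F, B9=F, B11=T, B11=F
every size-1 subset falls short of the 13 outcomes (best: 8/13)
every size-2 subset falls short of the 13 outcomes (best: 12/13)
inputs {1, 3, 4} (size 3) cover everything; no size-3 subset with a lexicographically smaller index list covers all 13

Answer: 1, 3, 4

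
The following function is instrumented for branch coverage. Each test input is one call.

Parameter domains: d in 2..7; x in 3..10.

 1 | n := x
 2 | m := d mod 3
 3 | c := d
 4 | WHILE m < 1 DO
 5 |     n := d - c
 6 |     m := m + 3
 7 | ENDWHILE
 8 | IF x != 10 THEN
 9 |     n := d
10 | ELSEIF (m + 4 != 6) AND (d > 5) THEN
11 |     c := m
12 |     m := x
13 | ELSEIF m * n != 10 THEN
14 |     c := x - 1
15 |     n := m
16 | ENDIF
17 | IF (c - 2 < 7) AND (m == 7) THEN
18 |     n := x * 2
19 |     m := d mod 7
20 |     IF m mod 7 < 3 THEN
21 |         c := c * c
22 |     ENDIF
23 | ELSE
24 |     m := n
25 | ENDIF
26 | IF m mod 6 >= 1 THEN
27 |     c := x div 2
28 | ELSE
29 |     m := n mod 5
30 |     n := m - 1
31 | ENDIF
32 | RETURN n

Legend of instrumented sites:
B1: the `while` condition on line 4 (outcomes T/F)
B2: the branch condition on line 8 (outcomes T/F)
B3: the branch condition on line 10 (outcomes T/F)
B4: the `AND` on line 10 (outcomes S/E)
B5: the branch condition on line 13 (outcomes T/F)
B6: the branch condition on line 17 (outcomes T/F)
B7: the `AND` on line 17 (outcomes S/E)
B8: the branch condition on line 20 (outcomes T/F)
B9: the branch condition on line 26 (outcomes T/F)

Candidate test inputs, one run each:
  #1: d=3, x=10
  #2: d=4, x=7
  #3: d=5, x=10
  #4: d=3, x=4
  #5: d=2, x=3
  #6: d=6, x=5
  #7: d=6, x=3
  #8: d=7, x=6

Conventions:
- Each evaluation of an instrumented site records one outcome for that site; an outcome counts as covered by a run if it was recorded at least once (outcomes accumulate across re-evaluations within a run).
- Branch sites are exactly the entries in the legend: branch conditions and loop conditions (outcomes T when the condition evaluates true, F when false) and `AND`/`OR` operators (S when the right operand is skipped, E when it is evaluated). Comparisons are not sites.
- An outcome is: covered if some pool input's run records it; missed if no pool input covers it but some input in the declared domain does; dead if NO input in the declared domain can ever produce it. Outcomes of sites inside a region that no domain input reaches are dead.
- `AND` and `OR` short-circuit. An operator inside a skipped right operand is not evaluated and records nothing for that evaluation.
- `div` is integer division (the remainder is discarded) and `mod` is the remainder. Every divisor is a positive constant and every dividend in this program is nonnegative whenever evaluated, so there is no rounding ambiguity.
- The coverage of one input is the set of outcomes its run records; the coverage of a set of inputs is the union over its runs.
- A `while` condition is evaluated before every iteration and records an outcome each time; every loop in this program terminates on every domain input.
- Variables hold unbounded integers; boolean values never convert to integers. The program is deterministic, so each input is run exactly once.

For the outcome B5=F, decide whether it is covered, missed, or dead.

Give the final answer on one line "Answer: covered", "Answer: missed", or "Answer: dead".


no pool input records B5=F
but domain input (d=4, x=10) does record it -> reachable, so missed
Answer: missed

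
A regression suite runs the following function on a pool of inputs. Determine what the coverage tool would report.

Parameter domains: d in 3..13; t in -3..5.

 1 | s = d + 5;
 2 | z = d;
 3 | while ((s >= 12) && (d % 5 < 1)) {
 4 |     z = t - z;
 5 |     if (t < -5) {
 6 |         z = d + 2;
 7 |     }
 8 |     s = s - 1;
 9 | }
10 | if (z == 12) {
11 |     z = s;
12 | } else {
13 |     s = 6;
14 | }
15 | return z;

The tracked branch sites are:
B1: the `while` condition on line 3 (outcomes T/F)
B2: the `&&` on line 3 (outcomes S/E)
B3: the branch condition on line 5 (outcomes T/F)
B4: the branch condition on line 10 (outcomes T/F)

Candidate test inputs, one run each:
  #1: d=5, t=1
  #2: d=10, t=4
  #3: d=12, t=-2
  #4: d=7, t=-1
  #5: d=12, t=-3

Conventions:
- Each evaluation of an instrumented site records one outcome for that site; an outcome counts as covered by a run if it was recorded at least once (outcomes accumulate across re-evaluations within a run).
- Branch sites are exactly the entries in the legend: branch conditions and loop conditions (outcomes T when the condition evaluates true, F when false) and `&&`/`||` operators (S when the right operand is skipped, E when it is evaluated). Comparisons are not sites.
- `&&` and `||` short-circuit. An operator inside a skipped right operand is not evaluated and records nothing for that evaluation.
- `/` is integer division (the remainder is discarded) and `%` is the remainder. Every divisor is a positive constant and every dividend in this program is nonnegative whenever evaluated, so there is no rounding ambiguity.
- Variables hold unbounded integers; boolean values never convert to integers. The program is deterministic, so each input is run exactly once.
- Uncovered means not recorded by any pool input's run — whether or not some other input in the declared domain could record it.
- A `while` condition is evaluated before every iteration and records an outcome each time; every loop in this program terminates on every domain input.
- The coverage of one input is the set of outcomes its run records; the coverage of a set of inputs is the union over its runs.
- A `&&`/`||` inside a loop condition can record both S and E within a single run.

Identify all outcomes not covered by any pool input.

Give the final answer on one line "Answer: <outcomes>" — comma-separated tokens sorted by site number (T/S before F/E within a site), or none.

input #1 (d=5, t=1): covers B1=F, B2=S, B4=F
input #2 (d=10, t=4): covers B1=T, B1=F, B2=S, B2=E, B3=F, B4=F
input #3 (d=12, t=-2): covers B1=F, B2=E, B4=T
input #4 (d=7, t=-1): covers B1=F, B2=E, B4=F
input #5 (d=12, t=-3): covers B1=F, B2=E, B4=T
union over the pool: B1=T, B1=F, B2=S, B2=E, B3=F, B4=T, B4=F
uncovered (1 of 8): B3=T

Answer: B3=T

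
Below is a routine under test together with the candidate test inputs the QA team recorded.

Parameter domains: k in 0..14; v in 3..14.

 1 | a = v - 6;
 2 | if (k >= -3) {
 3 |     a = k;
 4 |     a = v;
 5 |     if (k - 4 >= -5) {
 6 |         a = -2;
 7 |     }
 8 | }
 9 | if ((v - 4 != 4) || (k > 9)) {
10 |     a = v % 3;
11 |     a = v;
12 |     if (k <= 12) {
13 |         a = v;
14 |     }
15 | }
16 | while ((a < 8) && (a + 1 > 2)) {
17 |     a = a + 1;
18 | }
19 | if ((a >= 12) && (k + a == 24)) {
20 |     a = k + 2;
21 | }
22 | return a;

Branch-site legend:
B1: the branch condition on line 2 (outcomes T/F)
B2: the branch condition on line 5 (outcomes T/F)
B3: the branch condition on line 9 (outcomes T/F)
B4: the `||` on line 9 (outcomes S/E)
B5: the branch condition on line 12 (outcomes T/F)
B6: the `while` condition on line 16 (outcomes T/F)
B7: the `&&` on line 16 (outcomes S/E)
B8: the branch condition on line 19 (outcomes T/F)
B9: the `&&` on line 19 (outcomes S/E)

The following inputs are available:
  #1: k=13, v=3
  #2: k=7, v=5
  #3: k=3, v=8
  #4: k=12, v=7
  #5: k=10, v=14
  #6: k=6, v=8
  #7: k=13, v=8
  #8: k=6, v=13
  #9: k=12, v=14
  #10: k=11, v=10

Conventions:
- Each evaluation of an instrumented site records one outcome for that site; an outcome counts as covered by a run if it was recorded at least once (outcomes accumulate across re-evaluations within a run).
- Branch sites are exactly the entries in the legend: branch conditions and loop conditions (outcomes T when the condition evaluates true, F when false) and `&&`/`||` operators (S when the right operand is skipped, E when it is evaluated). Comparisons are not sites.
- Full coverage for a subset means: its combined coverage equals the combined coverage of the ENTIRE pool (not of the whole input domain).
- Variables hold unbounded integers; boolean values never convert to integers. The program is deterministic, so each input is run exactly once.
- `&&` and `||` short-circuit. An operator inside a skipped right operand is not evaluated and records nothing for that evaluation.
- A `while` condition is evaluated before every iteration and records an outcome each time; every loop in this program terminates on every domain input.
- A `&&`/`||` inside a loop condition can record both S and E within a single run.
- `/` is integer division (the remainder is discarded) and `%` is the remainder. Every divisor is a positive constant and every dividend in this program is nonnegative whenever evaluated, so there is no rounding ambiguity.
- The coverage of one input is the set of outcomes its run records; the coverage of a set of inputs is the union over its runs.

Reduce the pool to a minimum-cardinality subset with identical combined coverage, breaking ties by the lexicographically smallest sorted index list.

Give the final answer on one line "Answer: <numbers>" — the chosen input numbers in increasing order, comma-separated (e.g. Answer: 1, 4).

#1 (k=13, v=3) -> covered: B1=T, B2=T, B3=T, B4=S, B5=F, B6=T, B6=F, B7=S, B7=E, B8=F, B9=S
#2 (k=7, v=5) -> covered: B1=T, B2=T, B3=T, B4=S, B5=T, B6=T, B6=F, B7=S, B7=E, B8=F, B9=S
#3 (k=3, v=8) -> covered: B1=T, B2=T, B3=F, B4=E, B6=F, B7=E, B8=F, B9=S
#4 (k=12, v=7) -> covered: B1=T, B2=T, B3=T, B4=S, B5=T, B6=T, B6=F, B7=S, B7=E, B8=F, B9=S
#5 (k=10, v=14) -> covered: B1=T, B2=T, B3=T, B4=S, B5=T, B6=F, B7=S, B8=T, B9=E
#6 (k=6, v=8) -> covered: B1=T, B2=T, B3=F, B4=E, B6=F, B7=E, B8=F, B9=S
#7 (k=13, v=8) -> covered: B1=T, B2=T, B3=T, B4=E, B5=F, B6=F, B7=S, B8=F, B9=S
#8 (k=6, v=13) -> covered: B1=T, B2=T, B3=T, B4=S, B5=T, B6=F, B7=S, B8=F, B9=E
#9 (k=12, v=14) -> covered: B1=T, B2=T, B3=T, B4=S, B5=T, B6=F, B7=S, B8=F, B9=E
#10 (k=11, v=10) -> covered: B1=T, B2=T, B3=T, B4=S, B5=T, B6=F, B7=S, B8=F, B9=S
pool-wide coverage (16 outcomes): B1=T, B2=T, B3=T, B3=F, B4=S, B4=E, B5=T, B5=F, B6=T, B6=F, B7=S, B7=E, B8=T, B8=F, B9=S, B9=E
every size-1 subset falls short of the 16 outcomes (best: 11/16)
every size-2 subset falls short of the 16 outcomes (best: 14/16)
size 3: inputs {1, 3, 5} cover all 16 outcomes, and no lexicographically smaller subset of this size does

Answer: 1, 3, 5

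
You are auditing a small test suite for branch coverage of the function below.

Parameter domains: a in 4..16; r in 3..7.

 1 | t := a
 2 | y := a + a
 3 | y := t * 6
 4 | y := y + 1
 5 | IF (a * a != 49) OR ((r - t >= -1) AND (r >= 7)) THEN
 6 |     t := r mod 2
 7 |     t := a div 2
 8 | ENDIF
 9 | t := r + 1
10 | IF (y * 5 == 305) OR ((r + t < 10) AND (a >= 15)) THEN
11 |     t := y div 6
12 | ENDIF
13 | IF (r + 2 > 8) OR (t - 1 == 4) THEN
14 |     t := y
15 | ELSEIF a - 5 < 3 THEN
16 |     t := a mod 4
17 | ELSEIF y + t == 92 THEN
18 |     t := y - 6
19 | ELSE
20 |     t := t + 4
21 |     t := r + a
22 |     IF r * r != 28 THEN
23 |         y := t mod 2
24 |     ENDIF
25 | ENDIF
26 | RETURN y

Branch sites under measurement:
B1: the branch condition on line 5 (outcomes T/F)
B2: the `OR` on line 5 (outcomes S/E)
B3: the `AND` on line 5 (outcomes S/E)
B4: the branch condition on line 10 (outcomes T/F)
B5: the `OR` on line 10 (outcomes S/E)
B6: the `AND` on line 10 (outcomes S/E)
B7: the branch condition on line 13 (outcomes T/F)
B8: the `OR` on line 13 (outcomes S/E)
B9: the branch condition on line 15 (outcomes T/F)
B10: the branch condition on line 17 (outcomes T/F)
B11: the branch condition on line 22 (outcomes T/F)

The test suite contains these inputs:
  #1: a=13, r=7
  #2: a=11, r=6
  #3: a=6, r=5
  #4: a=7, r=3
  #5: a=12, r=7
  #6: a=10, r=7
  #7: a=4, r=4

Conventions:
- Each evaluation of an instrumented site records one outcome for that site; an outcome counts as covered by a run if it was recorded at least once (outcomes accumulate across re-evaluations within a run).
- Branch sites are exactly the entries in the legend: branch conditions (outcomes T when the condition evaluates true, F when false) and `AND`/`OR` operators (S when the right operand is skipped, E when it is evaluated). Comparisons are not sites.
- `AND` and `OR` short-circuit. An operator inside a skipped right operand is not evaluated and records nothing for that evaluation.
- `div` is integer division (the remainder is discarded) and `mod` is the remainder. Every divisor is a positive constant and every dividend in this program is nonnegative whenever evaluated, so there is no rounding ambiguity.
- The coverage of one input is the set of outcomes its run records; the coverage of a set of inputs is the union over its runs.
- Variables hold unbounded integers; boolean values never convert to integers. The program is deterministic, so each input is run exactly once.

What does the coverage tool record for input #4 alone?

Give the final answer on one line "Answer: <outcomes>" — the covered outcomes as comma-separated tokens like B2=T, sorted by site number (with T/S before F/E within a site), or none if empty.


Simulating input #4 (a=7, r=3) step by step:
  B2->E, B3->S, B1->F, B5->E, B6->E, B4->F, B8->E, B7->F, B9->T
deduplicating events, the covered set is: B1=F, B2=E, B3=S, B4=F, B5=E, B6=E, B7=F, B8=E, B9=T
Answer: B1=F, B2=E, B3=S, B4=F, B5=E, B6=E, B7=F, B8=E, B9=T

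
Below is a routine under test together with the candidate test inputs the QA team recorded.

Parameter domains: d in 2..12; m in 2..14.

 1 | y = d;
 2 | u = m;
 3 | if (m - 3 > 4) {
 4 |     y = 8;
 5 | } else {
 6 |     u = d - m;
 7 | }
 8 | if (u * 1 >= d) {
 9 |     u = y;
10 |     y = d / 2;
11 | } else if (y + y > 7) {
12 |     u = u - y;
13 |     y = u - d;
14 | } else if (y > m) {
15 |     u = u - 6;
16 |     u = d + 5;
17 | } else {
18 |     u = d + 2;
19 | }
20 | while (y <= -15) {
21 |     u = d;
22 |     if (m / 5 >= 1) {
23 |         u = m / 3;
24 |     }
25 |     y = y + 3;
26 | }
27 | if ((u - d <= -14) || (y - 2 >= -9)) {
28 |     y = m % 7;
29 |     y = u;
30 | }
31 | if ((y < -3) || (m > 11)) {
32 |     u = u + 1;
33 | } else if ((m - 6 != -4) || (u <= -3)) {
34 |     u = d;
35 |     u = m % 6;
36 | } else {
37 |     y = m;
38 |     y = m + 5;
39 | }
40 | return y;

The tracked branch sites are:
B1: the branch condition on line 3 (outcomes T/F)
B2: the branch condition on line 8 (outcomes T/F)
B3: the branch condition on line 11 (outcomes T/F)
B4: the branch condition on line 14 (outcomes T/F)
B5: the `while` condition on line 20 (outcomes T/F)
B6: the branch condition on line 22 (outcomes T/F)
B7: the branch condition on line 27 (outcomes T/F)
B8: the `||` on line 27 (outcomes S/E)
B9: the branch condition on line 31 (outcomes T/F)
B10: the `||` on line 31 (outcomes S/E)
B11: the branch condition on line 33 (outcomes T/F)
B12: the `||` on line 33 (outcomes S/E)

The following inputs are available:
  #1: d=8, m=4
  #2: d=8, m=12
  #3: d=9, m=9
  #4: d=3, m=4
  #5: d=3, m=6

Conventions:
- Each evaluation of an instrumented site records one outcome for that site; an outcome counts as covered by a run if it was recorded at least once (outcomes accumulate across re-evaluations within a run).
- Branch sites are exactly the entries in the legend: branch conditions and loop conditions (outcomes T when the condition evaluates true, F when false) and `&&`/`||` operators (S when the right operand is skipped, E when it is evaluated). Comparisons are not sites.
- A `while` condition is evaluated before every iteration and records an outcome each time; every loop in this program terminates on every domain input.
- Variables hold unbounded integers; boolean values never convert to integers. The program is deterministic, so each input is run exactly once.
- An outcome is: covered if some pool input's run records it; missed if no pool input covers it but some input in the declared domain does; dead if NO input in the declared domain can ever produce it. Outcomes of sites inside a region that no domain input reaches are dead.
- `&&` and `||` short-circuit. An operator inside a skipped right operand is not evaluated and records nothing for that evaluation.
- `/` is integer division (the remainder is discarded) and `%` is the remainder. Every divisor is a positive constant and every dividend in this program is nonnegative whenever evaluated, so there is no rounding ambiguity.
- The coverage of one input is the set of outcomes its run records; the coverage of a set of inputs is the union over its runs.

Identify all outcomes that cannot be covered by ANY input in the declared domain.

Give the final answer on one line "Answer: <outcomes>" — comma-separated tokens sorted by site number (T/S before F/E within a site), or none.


checking every outcome against all 143 domain inputs:
  reachable outcomes have witnesses, e.g. B1=T (e.g. d=2, m=8), B1=F (e.g. d=2, m=2), B2=T (e.g. d=2, m=8), B2=F (e.g. d=2, m=2)
Answer: none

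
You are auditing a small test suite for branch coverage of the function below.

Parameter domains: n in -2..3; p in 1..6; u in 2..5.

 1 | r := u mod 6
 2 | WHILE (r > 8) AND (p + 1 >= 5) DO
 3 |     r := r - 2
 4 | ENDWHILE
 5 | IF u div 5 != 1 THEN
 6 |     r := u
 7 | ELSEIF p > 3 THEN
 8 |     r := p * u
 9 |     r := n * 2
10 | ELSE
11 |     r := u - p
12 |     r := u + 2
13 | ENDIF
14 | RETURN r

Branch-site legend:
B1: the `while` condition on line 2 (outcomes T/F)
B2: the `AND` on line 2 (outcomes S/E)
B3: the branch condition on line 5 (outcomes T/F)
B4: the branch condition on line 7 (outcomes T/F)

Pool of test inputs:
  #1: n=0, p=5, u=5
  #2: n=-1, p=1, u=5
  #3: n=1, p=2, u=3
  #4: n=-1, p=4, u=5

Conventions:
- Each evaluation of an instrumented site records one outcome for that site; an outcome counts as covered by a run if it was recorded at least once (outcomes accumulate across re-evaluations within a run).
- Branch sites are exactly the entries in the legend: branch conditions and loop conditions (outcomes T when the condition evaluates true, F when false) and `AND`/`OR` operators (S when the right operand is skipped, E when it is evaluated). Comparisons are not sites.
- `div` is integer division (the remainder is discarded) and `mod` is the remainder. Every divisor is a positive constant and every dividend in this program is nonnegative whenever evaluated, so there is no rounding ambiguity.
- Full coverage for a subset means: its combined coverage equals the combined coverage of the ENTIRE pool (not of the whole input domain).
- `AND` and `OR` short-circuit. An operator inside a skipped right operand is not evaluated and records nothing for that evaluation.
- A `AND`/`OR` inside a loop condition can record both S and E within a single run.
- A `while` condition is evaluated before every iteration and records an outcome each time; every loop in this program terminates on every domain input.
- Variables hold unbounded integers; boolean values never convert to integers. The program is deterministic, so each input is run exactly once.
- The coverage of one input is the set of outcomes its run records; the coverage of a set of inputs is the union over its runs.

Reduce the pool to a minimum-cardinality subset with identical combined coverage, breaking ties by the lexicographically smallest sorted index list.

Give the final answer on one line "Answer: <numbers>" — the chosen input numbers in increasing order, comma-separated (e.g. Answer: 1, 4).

#1 (n=0, p=5, u=5) -> B2->S, B1->F, B3->F, B4->T; covered: B1=F, B2=S, B3=F, B4=T
#2 (n=-1, p=1, u=5) -> B2->S, B1->F, B3->F, B4->F; covered: B1=F, B2=S, B3=F, B4=F
#3 (n=1, p=2, u=3) -> B2->S, B1->F, B3->T; covered: B1=F, B2=S, B3=T
#4 (n=-1, p=4, u=5) -> B2->S, B1->F, B3->F, B4->T; covered: B1=F, B2=S, B3=F, B4=T
pool-wide coverage (6 outcomes): B1=F, B2=S, B3=T, B3=F, B4=T, B4=F
no size-1 subset reaches all 6 outcomes (best union: 4/6)
no size-2 subset reaches all 6 outcomes (best union: 5/6)
inputs {1, 2, 3} (size 3) cover everything; no size-3 subset with a lexicographically smaller index list covers all 6

Answer: 1, 2, 3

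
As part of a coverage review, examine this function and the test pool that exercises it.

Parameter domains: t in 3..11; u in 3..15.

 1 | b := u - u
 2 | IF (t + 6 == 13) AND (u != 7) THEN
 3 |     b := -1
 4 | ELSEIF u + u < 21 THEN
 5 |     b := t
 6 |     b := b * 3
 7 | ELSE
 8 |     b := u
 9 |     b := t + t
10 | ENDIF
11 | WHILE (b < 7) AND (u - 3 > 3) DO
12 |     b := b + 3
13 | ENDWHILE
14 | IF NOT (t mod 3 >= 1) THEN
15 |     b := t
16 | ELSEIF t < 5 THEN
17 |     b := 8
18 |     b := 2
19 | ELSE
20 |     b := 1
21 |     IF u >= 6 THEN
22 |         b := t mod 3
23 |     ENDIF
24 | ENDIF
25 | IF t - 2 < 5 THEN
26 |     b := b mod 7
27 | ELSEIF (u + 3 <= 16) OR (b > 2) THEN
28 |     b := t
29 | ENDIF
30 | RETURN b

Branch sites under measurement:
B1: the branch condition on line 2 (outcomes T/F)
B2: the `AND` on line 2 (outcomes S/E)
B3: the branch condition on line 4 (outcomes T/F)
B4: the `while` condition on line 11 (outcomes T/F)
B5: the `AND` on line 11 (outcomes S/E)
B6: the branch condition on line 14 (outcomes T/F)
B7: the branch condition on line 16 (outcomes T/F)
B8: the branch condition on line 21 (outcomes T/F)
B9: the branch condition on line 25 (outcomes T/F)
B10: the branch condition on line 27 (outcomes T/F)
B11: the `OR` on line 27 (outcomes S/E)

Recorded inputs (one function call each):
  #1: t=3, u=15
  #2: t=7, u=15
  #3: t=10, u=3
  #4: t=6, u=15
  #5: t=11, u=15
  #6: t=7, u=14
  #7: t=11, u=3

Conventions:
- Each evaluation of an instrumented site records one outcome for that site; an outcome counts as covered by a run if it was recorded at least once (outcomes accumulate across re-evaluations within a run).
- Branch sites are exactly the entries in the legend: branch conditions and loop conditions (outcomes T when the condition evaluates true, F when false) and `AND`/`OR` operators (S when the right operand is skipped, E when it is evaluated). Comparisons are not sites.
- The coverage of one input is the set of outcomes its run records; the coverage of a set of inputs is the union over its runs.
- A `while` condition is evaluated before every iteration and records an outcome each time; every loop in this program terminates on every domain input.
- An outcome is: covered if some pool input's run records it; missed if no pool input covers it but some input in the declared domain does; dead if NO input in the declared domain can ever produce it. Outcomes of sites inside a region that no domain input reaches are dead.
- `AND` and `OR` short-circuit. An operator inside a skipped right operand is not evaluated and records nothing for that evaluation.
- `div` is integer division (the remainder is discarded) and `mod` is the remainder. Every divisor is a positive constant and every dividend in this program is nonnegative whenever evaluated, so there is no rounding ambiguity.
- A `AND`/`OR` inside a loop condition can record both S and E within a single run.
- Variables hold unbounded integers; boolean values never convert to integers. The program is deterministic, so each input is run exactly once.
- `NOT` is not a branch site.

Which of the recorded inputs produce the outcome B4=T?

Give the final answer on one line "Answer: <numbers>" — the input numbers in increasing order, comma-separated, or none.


input #1 (t=3, u=15): hits B4=T
input #2 (t=7, u=15): hits B4=T
input #3 (t=10, u=3): never hits B4=T
input #4 (t=6, u=15): never hits B4=T
input #5 (t=11, u=15): never hits B4=T
input #6 (t=7, u=14): hits B4=T
input #7 (t=11, u=3): never hits B4=T
Answer: 1, 2, 6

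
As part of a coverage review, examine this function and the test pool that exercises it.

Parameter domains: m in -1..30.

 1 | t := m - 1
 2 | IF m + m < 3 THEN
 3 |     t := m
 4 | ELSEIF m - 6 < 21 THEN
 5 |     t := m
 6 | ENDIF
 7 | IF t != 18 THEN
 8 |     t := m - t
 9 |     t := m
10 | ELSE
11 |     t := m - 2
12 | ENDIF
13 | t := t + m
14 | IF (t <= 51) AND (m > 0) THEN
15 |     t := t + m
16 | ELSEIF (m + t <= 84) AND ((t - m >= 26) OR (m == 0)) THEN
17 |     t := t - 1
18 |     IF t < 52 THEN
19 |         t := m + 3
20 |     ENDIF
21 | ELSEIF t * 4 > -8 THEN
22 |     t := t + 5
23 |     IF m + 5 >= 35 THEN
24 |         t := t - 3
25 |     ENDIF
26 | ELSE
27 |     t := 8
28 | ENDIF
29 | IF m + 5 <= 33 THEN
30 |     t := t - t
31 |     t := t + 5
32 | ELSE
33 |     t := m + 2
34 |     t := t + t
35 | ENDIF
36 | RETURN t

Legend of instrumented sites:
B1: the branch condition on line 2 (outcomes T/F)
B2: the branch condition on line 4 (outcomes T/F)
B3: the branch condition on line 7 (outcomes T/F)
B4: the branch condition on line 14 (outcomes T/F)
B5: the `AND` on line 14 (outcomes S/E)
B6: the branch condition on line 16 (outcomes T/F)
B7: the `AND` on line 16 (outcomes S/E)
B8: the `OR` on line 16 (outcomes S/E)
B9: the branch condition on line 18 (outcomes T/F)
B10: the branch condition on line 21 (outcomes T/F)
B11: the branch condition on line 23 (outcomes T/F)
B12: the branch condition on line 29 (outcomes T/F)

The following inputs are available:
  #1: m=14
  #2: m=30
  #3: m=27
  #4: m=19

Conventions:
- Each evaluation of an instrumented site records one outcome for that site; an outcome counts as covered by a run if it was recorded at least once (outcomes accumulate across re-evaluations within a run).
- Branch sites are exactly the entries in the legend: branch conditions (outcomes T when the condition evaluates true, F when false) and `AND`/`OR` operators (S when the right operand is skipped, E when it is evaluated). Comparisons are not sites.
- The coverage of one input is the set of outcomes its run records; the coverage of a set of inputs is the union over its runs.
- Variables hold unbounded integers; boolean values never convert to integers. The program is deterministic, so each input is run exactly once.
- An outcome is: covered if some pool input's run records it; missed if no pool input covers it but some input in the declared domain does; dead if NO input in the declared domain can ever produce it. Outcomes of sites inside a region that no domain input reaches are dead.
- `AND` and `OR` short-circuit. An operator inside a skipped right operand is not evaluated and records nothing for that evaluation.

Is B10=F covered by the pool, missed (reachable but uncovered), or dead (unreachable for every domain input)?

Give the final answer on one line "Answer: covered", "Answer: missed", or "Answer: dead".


no pool input records B10=F
but domain input (m=-1) does record it -> reachable, so missed
Answer: missed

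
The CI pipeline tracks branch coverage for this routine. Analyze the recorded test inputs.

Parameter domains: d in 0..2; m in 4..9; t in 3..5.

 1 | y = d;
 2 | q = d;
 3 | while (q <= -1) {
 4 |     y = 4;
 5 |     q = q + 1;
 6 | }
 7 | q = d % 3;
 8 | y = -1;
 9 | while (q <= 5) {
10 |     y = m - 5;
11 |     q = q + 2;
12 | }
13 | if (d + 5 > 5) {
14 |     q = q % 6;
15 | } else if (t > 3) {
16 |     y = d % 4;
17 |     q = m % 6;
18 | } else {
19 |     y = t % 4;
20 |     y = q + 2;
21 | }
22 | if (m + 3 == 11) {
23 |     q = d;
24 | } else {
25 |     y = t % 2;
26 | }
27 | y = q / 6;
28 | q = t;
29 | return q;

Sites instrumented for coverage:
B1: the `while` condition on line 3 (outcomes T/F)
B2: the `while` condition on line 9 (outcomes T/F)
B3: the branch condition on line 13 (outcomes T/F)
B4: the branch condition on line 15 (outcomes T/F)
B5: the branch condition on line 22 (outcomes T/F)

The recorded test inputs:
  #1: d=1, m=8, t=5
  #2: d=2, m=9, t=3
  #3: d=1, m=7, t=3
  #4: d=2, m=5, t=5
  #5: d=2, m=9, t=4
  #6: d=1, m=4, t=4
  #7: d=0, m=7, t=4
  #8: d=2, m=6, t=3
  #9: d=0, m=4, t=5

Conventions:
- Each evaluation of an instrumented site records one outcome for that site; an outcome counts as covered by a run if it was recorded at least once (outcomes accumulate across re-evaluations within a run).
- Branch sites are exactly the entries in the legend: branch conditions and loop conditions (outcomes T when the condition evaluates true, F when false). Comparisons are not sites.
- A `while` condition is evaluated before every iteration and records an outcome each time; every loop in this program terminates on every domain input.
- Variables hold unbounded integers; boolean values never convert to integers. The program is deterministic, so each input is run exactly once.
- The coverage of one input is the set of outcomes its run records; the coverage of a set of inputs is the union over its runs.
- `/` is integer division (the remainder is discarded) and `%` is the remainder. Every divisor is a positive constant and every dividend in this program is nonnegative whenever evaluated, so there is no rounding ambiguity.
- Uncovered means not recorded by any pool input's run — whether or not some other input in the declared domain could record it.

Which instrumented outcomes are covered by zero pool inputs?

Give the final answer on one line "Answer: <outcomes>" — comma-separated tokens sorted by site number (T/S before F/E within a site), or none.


input #1, d=1, m=8, t=5: events B1->F, B2->T, B2->T, B2->T, B2->F, B3->T, B5->T; outcomes B1=F, B2=T, B2=F, B3=T, B5=T
input #2, d=2, m=9, t=3: events B1->F, B2->T, B2->T, B2->F, B3->T, B5->F; outcomes B1=F, B2=T, B2=F, B3=T, B5=F
input #3, d=1, m=7, t=3: events B1->F, B2->T, B2->T, B2->T, B2->F, B3->T, B5->F; outcomes B1=F, B2=T, B2=F, B3=T, B5=F
input #4, d=2, m=5, t=5: events B1->F, B2->T, B2->T, B2->F, B3->T, B5->F; outcomes B1=F, B2=T, B2=F, B3=T, B5=F
input #5, d=2, m=9, t=4: events B1->F, B2->T, B2->T, B2->F, B3->T, B5->F; outcomes B1=F, B2=T, B2=F, B3=T, B5=F
input #6, d=1, m=4, t=4: events B1->F, B2->T, B2->T, B2->T, B2->F, B3->T, B5->F; outcomes B1=F, B2=T, B2=F, B3=T, B5=F
input #7, d=0, m=7, t=4: events B1->F, B2->T, B2->T, B2->T, B2->F, B3->F, B4->T, B5->F; outcomes B1=F, B2=T, B2=F, B3=F, B4=T, B5=F
input #8, d=2, m=6, t=3: events B1->F, B2->T, B2->T, B2->F, B3->T, B5->F; outcomes B1=F, B2=T, B2=F, B3=T, B5=F
input #9, d=0, m=4, t=5: events B1->F, B2->T, B2->T, B2->T, B2->F, B3->F, B4->T, B5->F; outcomes B1=F, B2=T, B2=F, B3=F, B4=T, B5=F
union over the pool: B1=F, B2=T, B2=F, B3=T, B3=F, B4=T, B5=T, B5=F
uncovered (2 of 10): B1=T, B4=F
Answer: B1=T, B4=F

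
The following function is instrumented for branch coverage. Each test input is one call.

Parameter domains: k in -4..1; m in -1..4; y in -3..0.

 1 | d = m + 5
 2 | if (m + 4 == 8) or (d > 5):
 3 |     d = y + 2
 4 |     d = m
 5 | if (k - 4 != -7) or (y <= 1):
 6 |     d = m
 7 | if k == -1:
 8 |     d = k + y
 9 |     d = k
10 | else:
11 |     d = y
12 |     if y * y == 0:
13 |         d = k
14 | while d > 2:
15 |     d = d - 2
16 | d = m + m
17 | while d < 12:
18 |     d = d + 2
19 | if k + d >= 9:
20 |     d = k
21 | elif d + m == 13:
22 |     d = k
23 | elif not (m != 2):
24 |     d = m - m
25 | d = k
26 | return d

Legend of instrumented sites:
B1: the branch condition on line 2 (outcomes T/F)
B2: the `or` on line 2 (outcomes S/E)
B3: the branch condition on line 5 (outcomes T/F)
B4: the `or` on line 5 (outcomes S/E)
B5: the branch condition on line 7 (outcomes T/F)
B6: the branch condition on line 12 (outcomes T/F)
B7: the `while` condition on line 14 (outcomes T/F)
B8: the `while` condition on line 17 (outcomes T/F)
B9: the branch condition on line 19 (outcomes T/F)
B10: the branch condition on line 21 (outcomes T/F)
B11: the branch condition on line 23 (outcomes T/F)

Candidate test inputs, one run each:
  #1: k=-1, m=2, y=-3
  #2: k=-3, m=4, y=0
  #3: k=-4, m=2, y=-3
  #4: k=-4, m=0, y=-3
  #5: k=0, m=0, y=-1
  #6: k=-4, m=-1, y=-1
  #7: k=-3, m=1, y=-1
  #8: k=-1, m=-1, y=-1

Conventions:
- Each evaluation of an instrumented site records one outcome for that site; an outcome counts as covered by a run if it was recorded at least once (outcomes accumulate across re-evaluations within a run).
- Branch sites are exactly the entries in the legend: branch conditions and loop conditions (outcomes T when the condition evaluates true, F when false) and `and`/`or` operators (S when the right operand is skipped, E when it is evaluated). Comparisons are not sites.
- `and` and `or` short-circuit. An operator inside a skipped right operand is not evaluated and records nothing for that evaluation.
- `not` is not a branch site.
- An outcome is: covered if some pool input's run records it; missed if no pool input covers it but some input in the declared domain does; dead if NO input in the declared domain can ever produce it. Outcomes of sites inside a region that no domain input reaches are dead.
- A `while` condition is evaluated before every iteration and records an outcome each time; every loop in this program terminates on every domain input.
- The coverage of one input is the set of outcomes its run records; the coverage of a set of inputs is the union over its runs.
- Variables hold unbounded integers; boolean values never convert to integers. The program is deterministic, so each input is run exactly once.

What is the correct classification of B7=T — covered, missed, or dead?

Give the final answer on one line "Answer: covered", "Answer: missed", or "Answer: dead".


no pool input records B7=T
checking all 144 inputs in the declared domain: B7=T is never recorded -> dead
Answer: dead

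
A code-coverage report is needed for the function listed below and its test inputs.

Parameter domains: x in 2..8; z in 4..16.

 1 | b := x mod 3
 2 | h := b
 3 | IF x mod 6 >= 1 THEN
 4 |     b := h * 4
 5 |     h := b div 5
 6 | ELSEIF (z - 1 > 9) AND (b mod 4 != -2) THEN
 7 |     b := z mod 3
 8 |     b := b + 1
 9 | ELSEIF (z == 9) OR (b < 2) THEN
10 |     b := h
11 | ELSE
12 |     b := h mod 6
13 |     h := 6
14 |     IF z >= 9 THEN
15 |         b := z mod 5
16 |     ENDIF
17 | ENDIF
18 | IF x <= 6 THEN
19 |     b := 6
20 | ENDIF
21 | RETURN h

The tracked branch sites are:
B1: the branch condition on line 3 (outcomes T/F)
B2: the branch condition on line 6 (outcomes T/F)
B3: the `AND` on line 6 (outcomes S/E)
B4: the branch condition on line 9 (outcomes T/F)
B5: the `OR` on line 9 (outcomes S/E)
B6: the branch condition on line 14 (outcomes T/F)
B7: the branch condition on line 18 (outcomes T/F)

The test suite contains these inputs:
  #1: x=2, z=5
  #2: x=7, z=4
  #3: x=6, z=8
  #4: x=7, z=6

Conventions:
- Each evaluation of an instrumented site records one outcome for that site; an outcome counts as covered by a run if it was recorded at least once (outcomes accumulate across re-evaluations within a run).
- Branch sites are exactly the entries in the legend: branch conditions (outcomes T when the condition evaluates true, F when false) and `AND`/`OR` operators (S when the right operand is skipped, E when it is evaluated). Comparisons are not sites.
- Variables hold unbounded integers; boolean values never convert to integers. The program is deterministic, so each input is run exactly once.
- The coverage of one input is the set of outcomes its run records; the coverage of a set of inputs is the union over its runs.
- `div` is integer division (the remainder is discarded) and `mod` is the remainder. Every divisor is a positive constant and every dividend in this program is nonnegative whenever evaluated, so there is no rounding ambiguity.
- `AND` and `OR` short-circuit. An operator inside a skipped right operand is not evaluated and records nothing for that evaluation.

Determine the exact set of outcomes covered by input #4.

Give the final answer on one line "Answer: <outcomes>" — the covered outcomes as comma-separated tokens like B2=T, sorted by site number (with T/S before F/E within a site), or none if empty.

Simulating input #4 (x=7, z=6) step by step:
  B1->T, B7->F
distinct outcomes covered: B1=T, B7=F

Answer: B1=T, B7=F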